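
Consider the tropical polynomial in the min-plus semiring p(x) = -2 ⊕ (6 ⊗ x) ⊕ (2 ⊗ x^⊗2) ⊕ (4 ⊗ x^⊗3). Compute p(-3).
p(-3) = -5

A tropical monomial a ⊗ x^⊗i evaluates to a + i · x. Evaluating each term at x = -3:
  Term 0 contributes -2 + 0 · -3 = -2
  Term 1 contributes 6 + 1 · -3 = 3
  Term 2 contributes 2 + 2 · -3 = -4
  Term 3 contributes 4 + 3 · -3 = -5
p(-3) = ⊕ of these = min[-2, 3, -4, -5] = -5.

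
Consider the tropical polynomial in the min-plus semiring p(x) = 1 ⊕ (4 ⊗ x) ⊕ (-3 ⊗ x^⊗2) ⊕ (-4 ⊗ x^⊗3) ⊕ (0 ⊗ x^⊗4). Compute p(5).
p(5) = 1

A tropical monomial a ⊗ x^⊗i evaluates to a + i · x. Evaluating each term at x = 5:
  Term 0 contributes 1 + 0 · 5 = 1
  Term 1 contributes 4 + 1 · 5 = 9
  Term 2 contributes -3 + 2 · 5 = 7
  Term 3 contributes -4 + 3 · 5 = 11
  Term 4 contributes 0 + 4 · 5 = 20
p(5) = ⊕ of these = min[1, 9, 7, 11, 20] = 1.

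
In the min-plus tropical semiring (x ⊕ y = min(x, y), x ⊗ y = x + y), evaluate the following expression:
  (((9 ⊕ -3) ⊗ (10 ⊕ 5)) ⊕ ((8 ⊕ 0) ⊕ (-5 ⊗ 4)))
(((9 ⊕ -3) ⊗ (10 ⊕ 5)) ⊕ ((8 ⊕ 0) ⊕ (-5 ⊗ 4))) = -1

Expand innermost to outermost. Recall ⊕ takes the minimum of its arguments and ⊗ takes their sum. Working out the expression (((9 ⊕ -3) ⊗ (10 ⊕ 5)) ⊕ ((8 ⊕ 0) ⊕ (-5 ⊗ 4))) gives -1.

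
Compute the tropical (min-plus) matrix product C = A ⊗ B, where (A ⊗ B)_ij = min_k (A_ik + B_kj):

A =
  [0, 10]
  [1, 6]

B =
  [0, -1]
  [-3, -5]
A ⊗ B =
  [0, -1]
  [1, 0]

Apply the min-plus product entry-by-entry:
  C[0][0] = min over k of (A[0][0] + B[0][0] = 0 + 0 = 0, A[0][1] + B[1][0] = 10 + -3 = 7) = 0 (attained at k = 0)
  C[0][1] = min over k of (A[0][0] + B[0][1] = 0 + -1 = -1, A[0][1] + B[1][1] = 10 + -5 = 5) = -1 (attained at k = 0)
  C[1][0] = min over k of (A[1][0] + B[0][0] = 1 + 0 = 1, A[1][1] + B[1][0] = 6 + -3 = 3) = 1 (attained at k = 0)
  C[1][1] = min over k of (A[1][0] + B[0][1] = 1 + -1 = 0, A[1][1] + B[1][1] = 6 + -5 = 1) = 0 (attained at k = 0)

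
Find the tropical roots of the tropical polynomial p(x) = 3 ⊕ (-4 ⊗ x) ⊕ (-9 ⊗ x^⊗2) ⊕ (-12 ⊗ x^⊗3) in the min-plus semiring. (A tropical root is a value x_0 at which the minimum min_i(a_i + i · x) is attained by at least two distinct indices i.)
Roots: {3, 5, 7}

Each tropical root is a break point of the lower envelope of the lines y = a_i + i · x (there are 4 lines, with slopes 0, 1, ..., 3). Only the lines that attain the minimum somewhere contribute to roots; other lines are dominated. Here the surviving (envelope) indices are i = 3, i = 2, i = 1, i = 0.
Intersections between consecutive envelope lines give the roots: for adjacent envelope indices i < j the intersection is x = (a_i − a_j) / (j − i). Reading off the sorted break points: {3, 5, 7}.
Verification: at each break x_0, at least two indices attain the minimum of min_i(a_i + i · x_0).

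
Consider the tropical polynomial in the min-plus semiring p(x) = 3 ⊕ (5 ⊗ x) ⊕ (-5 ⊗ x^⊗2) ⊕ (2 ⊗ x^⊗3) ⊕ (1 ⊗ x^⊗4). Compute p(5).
p(5) = 3

A tropical monomial a ⊗ x^⊗i evaluates to a + i · x. Evaluating each term at x = 5:
  Term 0 contributes 3 + 0 · 5 = 3
  Term 1 contributes 5 + 1 · 5 = 10
  Term 2 contributes -5 + 2 · 5 = 5
  Term 3 contributes 2 + 3 · 5 = 17
  Term 4 contributes 1 + 4 · 5 = 21
p(5) = ⊕ of these = min[3, 10, 5, 17, 21] = 3.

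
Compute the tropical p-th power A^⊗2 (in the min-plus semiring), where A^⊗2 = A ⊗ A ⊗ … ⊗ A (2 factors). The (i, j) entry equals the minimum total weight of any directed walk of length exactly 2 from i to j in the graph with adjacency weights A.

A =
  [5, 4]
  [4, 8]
A^⊗2 =
  [8, 9]
  [9, 8]

Each entry (A^⊗2)_ij equals the minimum over all length-2 walks i = v_0 → v_1 → … → v_2 = j of Σ_t A[v_t][v_{t+1}]. For example, for (i, j) = (0, 1) we minimise over 2 possible intermediate vertex sequences; the minimum is 9, attained along the walk 0 → 0 → 1.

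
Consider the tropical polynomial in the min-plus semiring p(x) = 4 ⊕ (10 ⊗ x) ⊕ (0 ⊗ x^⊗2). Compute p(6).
p(6) = 4

A tropical monomial a ⊗ x^⊗i evaluates to a + i · x. Evaluating each term at x = 6:
  Term 0 contributes 4 + 0 · 6 = 4
  Term 1 contributes 10 + 1 · 6 = 16
  Term 2 contributes 0 + 2 · 6 = 12
p(6) = ⊕ of these = min[4, 16, 12] = 4.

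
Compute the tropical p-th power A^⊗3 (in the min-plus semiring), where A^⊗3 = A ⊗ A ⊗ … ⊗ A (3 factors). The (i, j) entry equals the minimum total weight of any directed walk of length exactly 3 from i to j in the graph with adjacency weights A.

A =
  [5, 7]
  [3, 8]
A^⊗3 =
  [15, 17]
  [13, 15]

Each entry (A^⊗3)_ij equals the minimum over all length-3 walks i = v_0 → v_1 → … → v_3 = j of Σ_t A[v_t][v_{t+1}]. For example, for (i, j) = (0, 1) we minimise over 4 possible intermediate vertex sequences; the minimum is 17, attained along the walk 0 → 0 → 0 → 1.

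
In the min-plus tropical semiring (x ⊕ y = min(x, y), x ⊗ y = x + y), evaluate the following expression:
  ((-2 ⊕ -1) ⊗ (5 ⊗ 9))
((-2 ⊕ -1) ⊗ (5 ⊗ 9)) = 12

Expand innermost to outermost. Recall ⊕ takes the minimum of its arguments and ⊗ takes their sum. Working out the expression ((-2 ⊕ -1) ⊗ (5 ⊗ 9)) gives 12.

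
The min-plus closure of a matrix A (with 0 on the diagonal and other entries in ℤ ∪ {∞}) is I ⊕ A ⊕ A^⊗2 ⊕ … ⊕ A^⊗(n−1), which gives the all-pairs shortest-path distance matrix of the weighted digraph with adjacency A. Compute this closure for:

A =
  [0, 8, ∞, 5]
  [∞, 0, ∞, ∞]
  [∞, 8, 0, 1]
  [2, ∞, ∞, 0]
Closure =
  [0, 8, ∞, 5]
  [∞, 0, ∞, ∞]
  [3, 8, 0, 1]
  [2, 10, ∞, 0]

This is the Floyd-Warshall all-pairs shortest-path computation. For each intermediate vertex k = 0, 1, …, 3, update dist[i][j] ← min(dist[i][j], dist[i][k] + dist[k][j]). The final matrix gives, for each (i, j), the minimum total weight of any directed path from i to j (possibly empty when i = j).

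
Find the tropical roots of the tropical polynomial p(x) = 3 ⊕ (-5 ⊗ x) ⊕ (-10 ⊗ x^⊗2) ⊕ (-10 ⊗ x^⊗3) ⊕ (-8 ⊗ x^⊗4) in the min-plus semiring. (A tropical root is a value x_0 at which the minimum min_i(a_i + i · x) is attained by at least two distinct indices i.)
Roots: {-2, 0, 5, 8}

Each tropical root is a break point of the lower envelope of the lines y = a_i + i · x (there are 5 lines, with slopes 0, 1, ..., 4). Only the lines that attain the minimum somewhere contribute to roots; other lines are dominated. Here the surviving (envelope) indices are i = 4, i = 3, i = 2, i = 1, i = 0.
Intersections between consecutive envelope lines give the roots: for adjacent envelope indices i < j the intersection is x = (a_i − a_j) / (j − i). Reading off the sorted break points: {-2, 0, 5, 8}.
Verification: at each break x_0, at least two indices attain the minimum of min_i(a_i + i · x_0).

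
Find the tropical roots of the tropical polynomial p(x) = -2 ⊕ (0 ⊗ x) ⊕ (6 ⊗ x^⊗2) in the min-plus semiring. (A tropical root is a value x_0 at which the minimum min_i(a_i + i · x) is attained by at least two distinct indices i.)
Roots: {-6, -2}

Each tropical root is a break point of the lower envelope of the lines y = a_i + i · x (there are 3 lines, with slopes 0, 1, ..., 2). Only the lines that attain the minimum somewhere contribute to roots; other lines are dominated. Here the surviving (envelope) indices are i = 2, i = 1, i = 0.
Intersections between consecutive envelope lines give the roots: for adjacent envelope indices i < j the intersection is x = (a_i − a_j) / (j − i). Reading off the sorted break points: {-6, -2}.
Verification: at each break x_0, at least two indices attain the minimum of min_i(a_i + i · x_0).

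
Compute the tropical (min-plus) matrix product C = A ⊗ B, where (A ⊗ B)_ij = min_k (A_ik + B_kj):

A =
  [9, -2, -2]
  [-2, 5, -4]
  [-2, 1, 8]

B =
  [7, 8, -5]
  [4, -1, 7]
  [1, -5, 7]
A ⊗ B =
  [-1, -7, 4]
  [-3, -9, -7]
  [5, 0, -7]

Apply the min-plus product entry-by-entry:
  C[0][0] = min over k of (A[0][0] + B[0][0] = 9 + 7 = 16, A[0][1] + B[1][0] = -2 + 4 = 2, A[0][2] + B[2][0] = -2 + 1 = -1) = -1 (attained at k = 2)
  C[0][1] = min over k of (A[0][0] + B[0][1] = 9 + 8 = 17, A[0][1] + B[1][1] = -2 + -1 = -3, A[0][2] + B[2][1] = -2 + -5 = -7) = -7 (attained at k = 2)
  C[0][2] = min over k of (A[0][0] + B[0][2] = 9 + -5 = 4, A[0][1] + B[1][2] = -2 + 7 = 5, A[0][2] + B[2][2] = -2 + 7 = 5) = 4 (attained at k = 0)
  C[1][0] = min over k of (A[1][0] + B[0][0] = -2 + 7 = 5, A[1][1] + B[1][0] = 5 + 4 = 9, A[1][2] + B[2][0] = -4 + 1 = -3) = -3 (attained at k = 2)
  C[1][1] = min over k of (A[1][0] + B[0][1] = -2 + 8 = 6, A[1][1] + B[1][1] = 5 + -1 = 4, A[1][2] + B[2][1] = -4 + -5 = -9) = -9 (attained at k = 2)
  C[1][2] = min over k of (A[1][0] + B[0][2] = -2 + -5 = -7, A[1][1] + B[1][2] = 5 + 7 = 12, A[1][2] + B[2][2] = -4 + 7 = 3) = -7 (attained at k = 0)
  C[2][0] = min over k of (A[2][0] + B[0][0] = -2 + 7 = 5, A[2][1] + B[1][0] = 1 + 4 = 5, A[2][2] + B[2][0] = 8 + 1 = 9) = 5 (attained at k = 0)
  C[2][1] = min over k of (A[2][0] + B[0][1] = -2 + 8 = 6, A[2][1] + B[1][1] = 1 + -1 = 0, A[2][2] + B[2][1] = 8 + -5 = 3) = 0 (attained at k = 1)
  C[2][2] = min over k of (A[2][0] + B[0][2] = -2 + -5 = -7, A[2][1] + B[1][2] = 1 + 7 = 8, A[2][2] + B[2][2] = 8 + 7 = 15) = -7 (attained at k = 0)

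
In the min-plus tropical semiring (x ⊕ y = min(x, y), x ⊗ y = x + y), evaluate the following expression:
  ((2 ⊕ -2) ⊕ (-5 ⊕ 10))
((2 ⊕ -2) ⊕ (-5 ⊕ 10)) = -5

Expand innermost to outermost. Recall ⊕ takes the minimum of its arguments and ⊗ takes their sum. Working out the expression ((2 ⊕ -2) ⊕ (-5 ⊕ 10)) gives -5.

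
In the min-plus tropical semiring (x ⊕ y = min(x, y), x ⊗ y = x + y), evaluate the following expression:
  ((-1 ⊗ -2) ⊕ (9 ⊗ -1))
((-1 ⊗ -2) ⊕ (9 ⊗ -1)) = -3

Expand innermost to outermost. Recall ⊕ takes the minimum of its arguments and ⊗ takes their sum. Working out the expression ((-1 ⊗ -2) ⊕ (9 ⊗ -1)) gives -3.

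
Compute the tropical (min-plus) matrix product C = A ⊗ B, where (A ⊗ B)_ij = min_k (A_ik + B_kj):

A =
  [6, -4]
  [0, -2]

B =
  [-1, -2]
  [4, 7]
A ⊗ B =
  [0, 3]
  [-1, -2]

Apply the min-plus product entry-by-entry:
  C[0][0] = min over k of (A[0][0] + B[0][0] = 6 + -1 = 5, A[0][1] + B[1][0] = -4 + 4 = 0) = 0 (attained at k = 1)
  C[0][1] = min over k of (A[0][0] + B[0][1] = 6 + -2 = 4, A[0][1] + B[1][1] = -4 + 7 = 3) = 3 (attained at k = 1)
  C[1][0] = min over k of (A[1][0] + B[0][0] = 0 + -1 = -1, A[1][1] + B[1][0] = -2 + 4 = 2) = -1 (attained at k = 0)
  C[1][1] = min over k of (A[1][0] + B[0][1] = 0 + -2 = -2, A[1][1] + B[1][1] = -2 + 7 = 5) = -2 (attained at k = 0)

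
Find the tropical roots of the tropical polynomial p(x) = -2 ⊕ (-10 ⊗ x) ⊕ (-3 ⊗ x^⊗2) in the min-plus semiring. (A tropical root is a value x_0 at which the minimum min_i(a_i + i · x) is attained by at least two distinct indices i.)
Roots: {-7, 8}

Each tropical root is a break point of the lower envelope of the lines y = a_i + i · x (there are 3 lines, with slopes 0, 1, ..., 2). Only the lines that attain the minimum somewhere contribute to roots; other lines are dominated. Here the surviving (envelope) indices are i = 2, i = 1, i = 0.
Intersections between consecutive envelope lines give the roots: for adjacent envelope indices i < j the intersection is x = (a_i − a_j) / (j − i). Reading off the sorted break points: {-7, 8}.
Verification: at each break x_0, at least two indices attain the minimum of min_i(a_i + i · x_0).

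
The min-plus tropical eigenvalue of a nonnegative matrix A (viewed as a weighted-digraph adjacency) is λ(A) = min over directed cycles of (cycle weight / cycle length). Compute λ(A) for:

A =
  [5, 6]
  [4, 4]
λ(A) = 4

Enumerate directed cycles and compute their means (weight / length). Sample:
  cycle 0 → 0: weight = 5, length = 1, mean = 5/1 ≈ 5.000
  cycle 1 → 1: weight = 4, length = 1, mean = 4/1 ≈ 4.000
  cycle 0 → 1 → 0: weight = 10, length = 2, mean = 10/2 ≈ 5.000
  cycle 1 → 0 → 1: weight = 10, length = 2, mean = 10/2 ≈ 5.000
Minimum mean = 4.000, attained e.g. along the cycle 1 → 1 with weight 4 and length 1. So λ(A) = 4/1 = 4.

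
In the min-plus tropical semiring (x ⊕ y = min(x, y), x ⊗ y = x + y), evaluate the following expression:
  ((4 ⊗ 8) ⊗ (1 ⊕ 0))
((4 ⊗ 8) ⊗ (1 ⊕ 0)) = 12

Expand innermost to outermost. Recall ⊕ takes the minimum of its arguments and ⊗ takes their sum. Working out the expression ((4 ⊗ 8) ⊗ (1 ⊕ 0)) gives 12.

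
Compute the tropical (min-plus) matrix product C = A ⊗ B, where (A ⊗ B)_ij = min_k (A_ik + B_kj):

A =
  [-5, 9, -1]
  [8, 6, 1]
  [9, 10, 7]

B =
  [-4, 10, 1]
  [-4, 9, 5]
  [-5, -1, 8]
A ⊗ B =
  [-9, -2, -4]
  [-4, 0, 9]
  [2, 6, 10]

Apply the min-plus product entry-by-entry:
  C[0][0] = min over k of (A[0][0] + B[0][0] = -5 + -4 = -9, A[0][1] + B[1][0] = 9 + -4 = 5, A[0][2] + B[2][0] = -1 + -5 = -6) = -9 (attained at k = 0)
  C[0][1] = min over k of (A[0][0] + B[0][1] = -5 + 10 = 5, A[0][1] + B[1][1] = 9 + 9 = 18, A[0][2] + B[2][1] = -1 + -1 = -2) = -2 (attained at k = 2)
  C[0][2] = min over k of (A[0][0] + B[0][2] = -5 + 1 = -4, A[0][1] + B[1][2] = 9 + 5 = 14, A[0][2] + B[2][2] = -1 + 8 = 7) = -4 (attained at k = 0)
  C[1][0] = min over k of (A[1][0] + B[0][0] = 8 + -4 = 4, A[1][1] + B[1][0] = 6 + -4 = 2, A[1][2] + B[2][0] = 1 + -5 = -4) = -4 (attained at k = 2)
  C[1][1] = min over k of (A[1][0] + B[0][1] = 8 + 10 = 18, A[1][1] + B[1][1] = 6 + 9 = 15, A[1][2] + B[2][1] = 1 + -1 = 0) = 0 (attained at k = 2)
  C[1][2] = min over k of (A[1][0] + B[0][2] = 8 + 1 = 9, A[1][1] + B[1][2] = 6 + 5 = 11, A[1][2] + B[2][2] = 1 + 8 = 9) = 9 (attained at k = 0)
  C[2][0] = min over k of (A[2][0] + B[0][0] = 9 + -4 = 5, A[2][1] + B[1][0] = 10 + -4 = 6, A[2][2] + B[2][0] = 7 + -5 = 2) = 2 (attained at k = 2)
  C[2][1] = min over k of (A[2][0] + B[0][1] = 9 + 10 = 19, A[2][1] + B[1][1] = 10 + 9 = 19, A[2][2] + B[2][1] = 7 + -1 = 6) = 6 (attained at k = 2)
  C[2][2] = min over k of (A[2][0] + B[0][2] = 9 + 1 = 10, A[2][1] + B[1][2] = 10 + 5 = 15, A[2][2] + B[2][2] = 7 + 8 = 15) = 10 (attained at k = 0)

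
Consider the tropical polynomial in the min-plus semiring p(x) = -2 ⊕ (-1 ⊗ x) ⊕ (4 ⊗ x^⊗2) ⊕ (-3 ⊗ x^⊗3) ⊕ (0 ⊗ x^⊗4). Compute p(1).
p(1) = -2

A tropical monomial a ⊗ x^⊗i evaluates to a + i · x. Evaluating each term at x = 1:
  Term 0 contributes -2 + 0 · 1 = -2
  Term 1 contributes -1 + 1 · 1 = 0
  Term 2 contributes 4 + 2 · 1 = 6
  Term 3 contributes -3 + 3 · 1 = 0
  Term 4 contributes 0 + 4 · 1 = 4
p(1) = ⊕ of these = min[-2, 0, 6, 0, 4] = -2.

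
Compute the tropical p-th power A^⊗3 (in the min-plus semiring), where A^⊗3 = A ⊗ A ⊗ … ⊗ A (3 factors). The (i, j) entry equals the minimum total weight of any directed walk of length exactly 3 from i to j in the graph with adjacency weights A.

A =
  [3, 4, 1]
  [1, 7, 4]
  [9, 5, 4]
A^⊗3 =
  [7, 9, 6]
  [6, 7, 5]
  [9, 10, 7]

Each entry (A^⊗3)_ij equals the minimum over all length-3 walks i = v_0 → v_1 → … → v_3 = j of Σ_t A[v_t][v_{t+1}]. For example, for (i, j) = (0, 2) we minimise over 9 possible intermediate vertex sequences; the minimum is 6, attained along the walk 0 → 1 → 0 → 2.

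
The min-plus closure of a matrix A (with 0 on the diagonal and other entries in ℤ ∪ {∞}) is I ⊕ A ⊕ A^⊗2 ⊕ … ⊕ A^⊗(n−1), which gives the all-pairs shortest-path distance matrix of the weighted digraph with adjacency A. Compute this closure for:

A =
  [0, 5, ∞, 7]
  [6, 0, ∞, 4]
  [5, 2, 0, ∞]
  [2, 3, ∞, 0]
Closure =
  [0, 5, ∞, 7]
  [6, 0, ∞, 4]
  [5, 2, 0, 6]
  [2, 3, ∞, 0]

This is the Floyd-Warshall all-pairs shortest-path computation. For each intermediate vertex k = 0, 1, …, 3, update dist[i][j] ← min(dist[i][j], dist[i][k] + dist[k][j]). The final matrix gives, for each (i, j), the minimum total weight of any directed path from i to j (possibly empty when i = j).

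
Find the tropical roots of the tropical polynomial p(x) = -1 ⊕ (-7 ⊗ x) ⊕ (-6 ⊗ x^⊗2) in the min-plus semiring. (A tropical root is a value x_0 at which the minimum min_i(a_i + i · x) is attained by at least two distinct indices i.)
Roots: {-1, 6}

Each tropical root is a break point of the lower envelope of the lines y = a_i + i · x (there are 3 lines, with slopes 0, 1, ..., 2). Only the lines that attain the minimum somewhere contribute to roots; other lines are dominated. Here the surviving (envelope) indices are i = 2, i = 1, i = 0.
Intersections between consecutive envelope lines give the roots: for adjacent envelope indices i < j the intersection is x = (a_i − a_j) / (j − i). Reading off the sorted break points: {-1, 6}.
Verification: at each break x_0, at least two indices attain the minimum of min_i(a_i + i · x_0).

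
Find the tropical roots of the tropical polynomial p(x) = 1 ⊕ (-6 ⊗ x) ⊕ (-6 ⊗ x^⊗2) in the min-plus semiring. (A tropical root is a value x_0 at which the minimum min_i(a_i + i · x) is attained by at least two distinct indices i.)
Roots: {0, 7}

Each tropical root is a break point of the lower envelope of the lines y = a_i + i · x (there are 3 lines, with slopes 0, 1, ..., 2). Only the lines that attain the minimum somewhere contribute to roots; other lines are dominated. Here the surviving (envelope) indices are i = 2, i = 1, i = 0.
Intersections between consecutive envelope lines give the roots: for adjacent envelope indices i < j the intersection is x = (a_i − a_j) / (j − i). Reading off the sorted break points: {0, 7}.
Verification: at each break x_0, at least two indices attain the minimum of min_i(a_i + i · x_0).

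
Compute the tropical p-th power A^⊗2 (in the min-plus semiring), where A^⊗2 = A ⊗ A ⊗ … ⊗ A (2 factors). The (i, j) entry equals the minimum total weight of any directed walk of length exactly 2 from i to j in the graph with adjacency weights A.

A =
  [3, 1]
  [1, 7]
A^⊗2 =
  [2, 4]
  [4, 2]

Each entry (A^⊗2)_ij equals the minimum over all length-2 walks i = v_0 → v_1 → … → v_2 = j of Σ_t A[v_t][v_{t+1}]. For example, for (i, j) = (0, 1) we minimise over 2 possible intermediate vertex sequences; the minimum is 4, attained along the walk 0 → 0 → 1.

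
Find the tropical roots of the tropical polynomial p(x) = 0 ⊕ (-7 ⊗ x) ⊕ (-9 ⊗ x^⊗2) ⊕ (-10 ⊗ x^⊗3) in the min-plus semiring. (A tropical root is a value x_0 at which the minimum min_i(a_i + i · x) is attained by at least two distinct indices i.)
Roots: {1, 2, 7}

Each tropical root is a break point of the lower envelope of the lines y = a_i + i · x (there are 4 lines, with slopes 0, 1, ..., 3). Only the lines that attain the minimum somewhere contribute to roots; other lines are dominated. Here the surviving (envelope) indices are i = 3, i = 2, i = 1, i = 0.
Intersections between consecutive envelope lines give the roots: for adjacent envelope indices i < j the intersection is x = (a_i − a_j) / (j − i). Reading off the sorted break points: {1, 2, 7}.
Verification: at each break x_0, at least two indices attain the minimum of min_i(a_i + i · x_0).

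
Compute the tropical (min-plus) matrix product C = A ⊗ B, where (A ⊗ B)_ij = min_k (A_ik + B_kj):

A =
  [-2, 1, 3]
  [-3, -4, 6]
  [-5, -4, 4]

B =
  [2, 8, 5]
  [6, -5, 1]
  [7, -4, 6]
A ⊗ B =
  [0, -4, 2]
  [-1, -9, -3]
  [-3, -9, -3]

Apply the min-plus product entry-by-entry:
  C[0][0] = min over k of (A[0][0] + B[0][0] = -2 + 2 = 0, A[0][1] + B[1][0] = 1 + 6 = 7, A[0][2] + B[2][0] = 3 + 7 = 10) = 0 (attained at k = 0)
  C[0][1] = min over k of (A[0][0] + B[0][1] = -2 + 8 = 6, A[0][1] + B[1][1] = 1 + -5 = -4, A[0][2] + B[2][1] = 3 + -4 = -1) = -4 (attained at k = 1)
  C[0][2] = min over k of (A[0][0] + B[0][2] = -2 + 5 = 3, A[0][1] + B[1][2] = 1 + 1 = 2, A[0][2] + B[2][2] = 3 + 6 = 9) = 2 (attained at k = 1)
  C[1][0] = min over k of (A[1][0] + B[0][0] = -3 + 2 = -1, A[1][1] + B[1][0] = -4 + 6 = 2, A[1][2] + B[2][0] = 6 + 7 = 13) = -1 (attained at k = 0)
  C[1][1] = min over k of (A[1][0] + B[0][1] = -3 + 8 = 5, A[1][1] + B[1][1] = -4 + -5 = -9, A[1][2] + B[2][1] = 6 + -4 = 2) = -9 (attained at k = 1)
  C[1][2] = min over k of (A[1][0] + B[0][2] = -3 + 5 = 2, A[1][1] + B[1][2] = -4 + 1 = -3, A[1][2] + B[2][2] = 6 + 6 = 12) = -3 (attained at k = 1)
  C[2][0] = min over k of (A[2][0] + B[0][0] = -5 + 2 = -3, A[2][1] + B[1][0] = -4 + 6 = 2, A[2][2] + B[2][0] = 4 + 7 = 11) = -3 (attained at k = 0)
  C[2][1] = min over k of (A[2][0] + B[0][1] = -5 + 8 = 3, A[2][1] + B[1][1] = -4 + -5 = -9, A[2][2] + B[2][1] = 4 + -4 = 0) = -9 (attained at k = 1)
  C[2][2] = min over k of (A[2][0] + B[0][2] = -5 + 5 = 0, A[2][1] + B[1][2] = -4 + 1 = -3, A[2][2] + B[2][2] = 4 + 6 = 10) = -3 (attained at k = 1)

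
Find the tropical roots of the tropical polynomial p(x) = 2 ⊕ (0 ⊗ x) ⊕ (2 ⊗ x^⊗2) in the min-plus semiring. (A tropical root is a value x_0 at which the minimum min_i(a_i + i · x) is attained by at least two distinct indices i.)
Roots: {-2, 2}

Each tropical root is a break point of the lower envelope of the lines y = a_i + i · x (there are 3 lines, with slopes 0, 1, ..., 2). Only the lines that attain the minimum somewhere contribute to roots; other lines are dominated. Here the surviving (envelope) indices are i = 2, i = 1, i = 0.
Intersections between consecutive envelope lines give the roots: for adjacent envelope indices i < j the intersection is x = (a_i − a_j) / (j − i). Reading off the sorted break points: {-2, 2}.
Verification: at each break x_0, at least two indices attain the minimum of min_i(a_i + i · x_0).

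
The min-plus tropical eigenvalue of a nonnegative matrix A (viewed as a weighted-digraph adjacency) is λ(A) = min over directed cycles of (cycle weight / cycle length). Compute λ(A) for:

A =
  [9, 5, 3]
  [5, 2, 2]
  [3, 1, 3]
λ(A) = 3/2

Enumerate directed cycles and compute their means (weight / length). Sample:
  cycle 0 → 0: weight = 9, length = 1, mean = 9/1 ≈ 9.000
  cycle 1 → 1: weight = 2, length = 1, mean = 2/1 ≈ 2.000
  cycle 2 → 2: weight = 3, length = 1, mean = 3/1 ≈ 3.000
  cycle 0 → 1 → 0: weight = 10, length = 2, mean = 10/2 ≈ 5.000
  cycle 0 → 2 → 0: weight = 6, length = 2, mean = 6/2 ≈ 3.000
  cycle 1 → 0 → 1: weight = 10, length = 2, mean = 10/2 ≈ 5.000
Minimum mean = 1.500, attained e.g. along the cycle 1 → 2 → 1 with weight 3 and length 2. So λ(A) = 3/2 = 3/2.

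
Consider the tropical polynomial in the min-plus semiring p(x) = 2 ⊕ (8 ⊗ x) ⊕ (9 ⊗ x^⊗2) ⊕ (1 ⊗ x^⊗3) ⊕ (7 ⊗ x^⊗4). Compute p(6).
p(6) = 2

A tropical monomial a ⊗ x^⊗i evaluates to a + i · x. Evaluating each term at x = 6:
  Term 0 contributes 2 + 0 · 6 = 2
  Term 1 contributes 8 + 1 · 6 = 14
  Term 2 contributes 9 + 2 · 6 = 21
  Term 3 contributes 1 + 3 · 6 = 19
  Term 4 contributes 7 + 4 · 6 = 31
p(6) = ⊕ of these = min[2, 14, 21, 19, 31] = 2.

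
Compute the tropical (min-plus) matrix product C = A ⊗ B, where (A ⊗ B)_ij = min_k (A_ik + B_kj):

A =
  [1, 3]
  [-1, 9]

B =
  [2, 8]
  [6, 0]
A ⊗ B =
  [3, 3]
  [1, 7]

Apply the min-plus product entry-by-entry:
  C[0][0] = min over k of (A[0][0] + B[0][0] = 1 + 2 = 3, A[0][1] + B[1][0] = 3 + 6 = 9) = 3 (attained at k = 0)
  C[0][1] = min over k of (A[0][0] + B[0][1] = 1 + 8 = 9, A[0][1] + B[1][1] = 3 + 0 = 3) = 3 (attained at k = 1)
  C[1][0] = min over k of (A[1][0] + B[0][0] = -1 + 2 = 1, A[1][1] + B[1][0] = 9 + 6 = 15) = 1 (attained at k = 0)
  C[1][1] = min over k of (A[1][0] + B[0][1] = -1 + 8 = 7, A[1][1] + B[1][1] = 9 + 0 = 9) = 7 (attained at k = 0)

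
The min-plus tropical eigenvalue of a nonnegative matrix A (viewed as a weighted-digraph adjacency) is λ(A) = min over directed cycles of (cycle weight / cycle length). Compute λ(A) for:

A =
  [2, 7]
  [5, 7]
λ(A) = 2

Enumerate directed cycles and compute their means (weight / length). Sample:
  cycle 0 → 0: weight = 2, length = 1, mean = 2/1 ≈ 2.000
  cycle 1 → 1: weight = 7, length = 1, mean = 7/1 ≈ 7.000
  cycle 0 → 1 → 0: weight = 12, length = 2, mean = 12/2 ≈ 6.000
  cycle 1 → 0 → 1: weight = 12, length = 2, mean = 12/2 ≈ 6.000
Minimum mean = 2.000, attained e.g. along the cycle 0 → 0 with weight 2 and length 1. So λ(A) = 2/1 = 2.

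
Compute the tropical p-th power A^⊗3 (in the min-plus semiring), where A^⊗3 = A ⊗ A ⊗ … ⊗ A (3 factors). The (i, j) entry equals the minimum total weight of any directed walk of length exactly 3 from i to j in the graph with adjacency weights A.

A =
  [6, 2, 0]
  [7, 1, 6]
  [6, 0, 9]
A^⊗3 =
  [7, 1, 6]
  [9, 3, 8]
  [8, 2, 7]

Each entry (A^⊗3)_ij equals the minimum over all length-3 walks i = v_0 → v_1 → … → v_3 = j of Σ_t A[v_t][v_{t+1}]. For example, for (i, j) = (0, 2) we minimise over 9 possible intermediate vertex sequences; the minimum is 6, attained along the walk 0 → 2 → 0 → 2.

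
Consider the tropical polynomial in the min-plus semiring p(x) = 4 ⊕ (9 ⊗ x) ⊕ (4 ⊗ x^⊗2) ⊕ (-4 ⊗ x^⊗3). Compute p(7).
p(7) = 4

A tropical monomial a ⊗ x^⊗i evaluates to a + i · x. Evaluating each term at x = 7:
  Term 0 contributes 4 + 0 · 7 = 4
  Term 1 contributes 9 + 1 · 7 = 16
  Term 2 contributes 4 + 2 · 7 = 18
  Term 3 contributes -4 + 3 · 7 = 17
p(7) = ⊕ of these = min[4, 16, 18, 17] = 4.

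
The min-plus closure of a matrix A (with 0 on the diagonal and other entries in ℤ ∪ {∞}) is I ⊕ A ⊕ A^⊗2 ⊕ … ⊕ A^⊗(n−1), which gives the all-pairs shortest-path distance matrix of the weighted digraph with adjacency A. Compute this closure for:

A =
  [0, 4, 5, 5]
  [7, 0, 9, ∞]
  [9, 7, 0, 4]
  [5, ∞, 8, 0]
Closure =
  [0, 4, 5, 5]
  [7, 0, 9, 12]
  [9, 7, 0, 4]
  [5, 9, 8, 0]

This is the Floyd-Warshall all-pairs shortest-path computation. For each intermediate vertex k = 0, 1, …, 3, update dist[i][j] ← min(dist[i][j], dist[i][k] + dist[k][j]). The final matrix gives, for each (i, j), the minimum total weight of any directed path from i to j (possibly empty when i = j).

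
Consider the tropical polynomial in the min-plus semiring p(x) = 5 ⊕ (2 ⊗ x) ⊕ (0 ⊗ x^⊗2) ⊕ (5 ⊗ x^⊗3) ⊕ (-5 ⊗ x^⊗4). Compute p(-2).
p(-2) = -13

A tropical monomial a ⊗ x^⊗i evaluates to a + i · x. Evaluating each term at x = -2:
  Term 0 contributes 5 + 0 · -2 = 5
  Term 1 contributes 2 + 1 · -2 = 0
  Term 2 contributes 0 + 2 · -2 = -4
  Term 3 contributes 5 + 3 · -2 = -1
  Term 4 contributes -5 + 4 · -2 = -13
p(-2) = ⊕ of these = min[5, 0, -4, -1, -13] = -13.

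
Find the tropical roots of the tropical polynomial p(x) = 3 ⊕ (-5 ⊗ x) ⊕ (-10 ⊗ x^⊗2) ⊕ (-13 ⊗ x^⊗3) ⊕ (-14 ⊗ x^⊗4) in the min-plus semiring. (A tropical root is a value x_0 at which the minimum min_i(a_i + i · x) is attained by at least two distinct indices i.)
Roots: {1, 3, 5, 8}

Each tropical root is a break point of the lower envelope of the lines y = a_i + i · x (there are 5 lines, with slopes 0, 1, ..., 4). Only the lines that attain the minimum somewhere contribute to roots; other lines are dominated. Here the surviving (envelope) indices are i = 4, i = 3, i = 2, i = 1, i = 0.
Intersections between consecutive envelope lines give the roots: for adjacent envelope indices i < j the intersection is x = (a_i − a_j) / (j − i). Reading off the sorted break points: {1, 3, 5, 8}.
Verification: at each break x_0, at least two indices attain the minimum of min_i(a_i + i · x_0).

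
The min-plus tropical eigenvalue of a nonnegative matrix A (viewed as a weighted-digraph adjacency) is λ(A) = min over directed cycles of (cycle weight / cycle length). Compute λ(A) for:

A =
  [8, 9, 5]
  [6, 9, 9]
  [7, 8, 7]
λ(A) = 6

Enumerate directed cycles and compute their means (weight / length). Sample:
  cycle 0 → 0: weight = 8, length = 1, mean = 8/1 ≈ 8.000
  cycle 1 → 1: weight = 9, length = 1, mean = 9/1 ≈ 9.000
  cycle 2 → 2: weight = 7, length = 1, mean = 7/1 ≈ 7.000
  cycle 0 → 1 → 0: weight = 15, length = 2, mean = 15/2 ≈ 7.500
  cycle 0 → 2 → 0: weight = 12, length = 2, mean = 12/2 ≈ 6.000
  cycle 1 → 0 → 1: weight = 15, length = 2, mean = 15/2 ≈ 7.500
Minimum mean = 6.000, attained e.g. along the cycle 0 → 2 → 0 with weight 12 and length 2. So λ(A) = 12/2 = 6.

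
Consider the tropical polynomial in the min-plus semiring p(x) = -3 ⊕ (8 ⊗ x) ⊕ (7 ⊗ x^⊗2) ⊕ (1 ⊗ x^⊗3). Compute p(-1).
p(-1) = -3

A tropical monomial a ⊗ x^⊗i evaluates to a + i · x. Evaluating each term at x = -1:
  Term 0 contributes -3 + 0 · -1 = -3
  Term 1 contributes 8 + 1 · -1 = 7
  Term 2 contributes 7 + 2 · -1 = 5
  Term 3 contributes 1 + 3 · -1 = -2
p(-1) = ⊕ of these = min[-3, 7, 5, -2] = -3.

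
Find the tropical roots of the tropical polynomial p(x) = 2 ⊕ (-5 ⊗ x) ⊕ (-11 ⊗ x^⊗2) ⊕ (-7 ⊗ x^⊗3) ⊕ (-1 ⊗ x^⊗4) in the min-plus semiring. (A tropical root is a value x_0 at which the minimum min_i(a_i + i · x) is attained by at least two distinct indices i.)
Roots: {-6, -4, 6, 7}

Each tropical root is a break point of the lower envelope of the lines y = a_i + i · x (there are 5 lines, with slopes 0, 1, ..., 4). Only the lines that attain the minimum somewhere contribute to roots; other lines are dominated. Here the surviving (envelope) indices are i = 4, i = 3, i = 2, i = 1, i = 0.
Intersections between consecutive envelope lines give the roots: for adjacent envelope indices i < j the intersection is x = (a_i − a_j) / (j − i). Reading off the sorted break points: {-6, -4, 6, 7}.
Verification: at each break x_0, at least two indices attain the minimum of min_i(a_i + i · x_0).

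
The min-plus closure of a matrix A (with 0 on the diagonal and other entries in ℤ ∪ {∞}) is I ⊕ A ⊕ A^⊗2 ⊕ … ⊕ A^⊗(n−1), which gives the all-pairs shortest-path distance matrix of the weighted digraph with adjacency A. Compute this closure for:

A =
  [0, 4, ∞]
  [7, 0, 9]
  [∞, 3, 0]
Closure =
  [0, 4, 13]
  [7, 0, 9]
  [10, 3, 0]

This is the Floyd-Warshall all-pairs shortest-path computation. For each intermediate vertex k = 0, 1, …, 2, update dist[i][j] ← min(dist[i][j], dist[i][k] + dist[k][j]). The final matrix gives, for each (i, j), the minimum total weight of any directed path from i to j (possibly empty when i = j).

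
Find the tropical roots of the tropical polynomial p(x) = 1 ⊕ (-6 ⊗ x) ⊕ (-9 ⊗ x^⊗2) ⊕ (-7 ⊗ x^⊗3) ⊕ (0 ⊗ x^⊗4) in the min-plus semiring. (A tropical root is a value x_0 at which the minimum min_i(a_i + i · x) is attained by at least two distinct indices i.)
Roots: {-7, -2, 3, 7}

Each tropical root is a break point of the lower envelope of the lines y = a_i + i · x (there are 5 lines, with slopes 0, 1, ..., 4). Only the lines that attain the minimum somewhere contribute to roots; other lines are dominated. Here the surviving (envelope) indices are i = 4, i = 3, i = 2, i = 1, i = 0.
Intersections between consecutive envelope lines give the roots: for adjacent envelope indices i < j the intersection is x = (a_i − a_j) / (j − i). Reading off the sorted break points: {-7, -2, 3, 7}.
Verification: at each break x_0, at least two indices attain the minimum of min_i(a_i + i · x_0).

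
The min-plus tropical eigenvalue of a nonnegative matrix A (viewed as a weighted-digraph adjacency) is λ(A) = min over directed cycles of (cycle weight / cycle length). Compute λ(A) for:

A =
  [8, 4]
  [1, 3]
λ(A) = 5/2

Enumerate directed cycles and compute their means (weight / length). Sample:
  cycle 0 → 0: weight = 8, length = 1, mean = 8/1 ≈ 8.000
  cycle 1 → 1: weight = 3, length = 1, mean = 3/1 ≈ 3.000
  cycle 0 → 1 → 0: weight = 5, length = 2, mean = 5/2 ≈ 2.500
  cycle 1 → 0 → 1: weight = 5, length = 2, mean = 5/2 ≈ 2.500
Minimum mean = 2.500, attained e.g. along the cycle 0 → 1 → 0 with weight 5 and length 2. So λ(A) = 5/2 = 5/2.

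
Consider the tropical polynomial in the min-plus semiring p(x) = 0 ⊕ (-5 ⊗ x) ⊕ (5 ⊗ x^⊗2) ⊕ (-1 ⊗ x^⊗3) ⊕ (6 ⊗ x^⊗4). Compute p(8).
p(8) = 0

A tropical monomial a ⊗ x^⊗i evaluates to a + i · x. Evaluating each term at x = 8:
  Term 0 contributes 0 + 0 · 8 = 0
  Term 1 contributes -5 + 1 · 8 = 3
  Term 2 contributes 5 + 2 · 8 = 21
  Term 3 contributes -1 + 3 · 8 = 23
  Term 4 contributes 6 + 4 · 8 = 38
p(8) = ⊕ of these = min[0, 3, 21, 23, 38] = 0.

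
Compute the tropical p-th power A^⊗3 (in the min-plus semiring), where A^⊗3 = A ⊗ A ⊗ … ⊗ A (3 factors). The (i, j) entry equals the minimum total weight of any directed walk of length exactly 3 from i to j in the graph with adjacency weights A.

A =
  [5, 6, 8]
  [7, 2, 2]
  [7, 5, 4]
A^⊗3 =
  [15, 10, 10]
  [11, 6, 6]
  [14, 9, 9]

Each entry (A^⊗3)_ij equals the minimum over all length-3 walks i = v_0 → v_1 → … → v_3 = j of Σ_t A[v_t][v_{t+1}]. For example, for (i, j) = (0, 2) we minimise over 9 possible intermediate vertex sequences; the minimum is 10, attained along the walk 0 → 1 → 1 → 2.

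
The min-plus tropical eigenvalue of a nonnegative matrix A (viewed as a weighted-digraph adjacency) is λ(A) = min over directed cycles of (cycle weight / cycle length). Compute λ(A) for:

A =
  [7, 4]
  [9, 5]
λ(A) = 5

Enumerate directed cycles and compute their means (weight / length). Sample:
  cycle 0 → 0: weight = 7, length = 1, mean = 7/1 ≈ 7.000
  cycle 1 → 1: weight = 5, length = 1, mean = 5/1 ≈ 5.000
  cycle 0 → 1 → 0: weight = 13, length = 2, mean = 13/2 ≈ 6.500
  cycle 1 → 0 → 1: weight = 13, length = 2, mean = 13/2 ≈ 6.500
Minimum mean = 5.000, attained e.g. along the cycle 1 → 1 with weight 5 and length 1. So λ(A) = 5/1 = 5.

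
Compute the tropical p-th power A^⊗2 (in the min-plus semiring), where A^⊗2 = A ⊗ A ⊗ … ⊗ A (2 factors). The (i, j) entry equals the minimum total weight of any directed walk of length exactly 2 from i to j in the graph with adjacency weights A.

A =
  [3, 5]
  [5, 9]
A^⊗2 =
  [6, 8]
  [8, 10]

Each entry (A^⊗2)_ij equals the minimum over all length-2 walks i = v_0 → v_1 → … → v_2 = j of Σ_t A[v_t][v_{t+1}]. For example, for (i, j) = (0, 1) we minimise over 2 possible intermediate vertex sequences; the minimum is 8, attained along the walk 0 → 0 → 1.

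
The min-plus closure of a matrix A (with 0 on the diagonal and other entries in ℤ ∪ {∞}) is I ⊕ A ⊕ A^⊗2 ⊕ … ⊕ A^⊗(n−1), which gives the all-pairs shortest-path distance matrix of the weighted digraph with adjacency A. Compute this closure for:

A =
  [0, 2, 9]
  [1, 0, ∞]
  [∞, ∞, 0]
Closure =
  [0, 2, 9]
  [1, 0, 10]
  [∞, ∞, 0]

This is the Floyd-Warshall all-pairs shortest-path computation. For each intermediate vertex k = 0, 1, …, 2, update dist[i][j] ← min(dist[i][j], dist[i][k] + dist[k][j]). The final matrix gives, for each (i, j), the minimum total weight of any directed path from i to j (possibly empty when i = j).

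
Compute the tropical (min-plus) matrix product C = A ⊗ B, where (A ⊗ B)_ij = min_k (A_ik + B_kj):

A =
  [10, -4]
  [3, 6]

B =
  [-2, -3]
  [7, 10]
A ⊗ B =
  [3, 6]
  [1, 0]

Apply the min-plus product entry-by-entry:
  C[0][0] = min over k of (A[0][0] + B[0][0] = 10 + -2 = 8, A[0][1] + B[1][0] = -4 + 7 = 3) = 3 (attained at k = 1)
  C[0][1] = min over k of (A[0][0] + B[0][1] = 10 + -3 = 7, A[0][1] + B[1][1] = -4 + 10 = 6) = 6 (attained at k = 1)
  C[1][0] = min over k of (A[1][0] + B[0][0] = 3 + -2 = 1, A[1][1] + B[1][0] = 6 + 7 = 13) = 1 (attained at k = 0)
  C[1][1] = min over k of (A[1][0] + B[0][1] = 3 + -3 = 0, A[1][1] + B[1][1] = 6 + 10 = 16) = 0 (attained at k = 0)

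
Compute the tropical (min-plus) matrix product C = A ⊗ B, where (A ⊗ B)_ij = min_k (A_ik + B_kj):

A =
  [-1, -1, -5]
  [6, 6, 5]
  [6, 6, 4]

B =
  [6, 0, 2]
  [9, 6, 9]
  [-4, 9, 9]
A ⊗ B =
  [-9, -1, 1]
  [1, 6, 8]
  [0, 6, 8]

Apply the min-plus product entry-by-entry:
  C[0][0] = min over k of (A[0][0] + B[0][0] = -1 + 6 = 5, A[0][1] + B[1][0] = -1 + 9 = 8, A[0][2] + B[2][0] = -5 + -4 = -9) = -9 (attained at k = 2)
  C[0][1] = min over k of (A[0][0] + B[0][1] = -1 + 0 = -1, A[0][1] + B[1][1] = -1 + 6 = 5, A[0][2] + B[2][1] = -5 + 9 = 4) = -1 (attained at k = 0)
  C[0][2] = min over k of (A[0][0] + B[0][2] = -1 + 2 = 1, A[0][1] + B[1][2] = -1 + 9 = 8, A[0][2] + B[2][2] = -5 + 9 = 4) = 1 (attained at k = 0)
  C[1][0] = min over k of (A[1][0] + B[0][0] = 6 + 6 = 12, A[1][1] + B[1][0] = 6 + 9 = 15, A[1][2] + B[2][0] = 5 + -4 = 1) = 1 (attained at k = 2)
  C[1][1] = min over k of (A[1][0] + B[0][1] = 6 + 0 = 6, A[1][1] + B[1][1] = 6 + 6 = 12, A[1][2] + B[2][1] = 5 + 9 = 14) = 6 (attained at k = 0)
  C[1][2] = min over k of (A[1][0] + B[0][2] = 6 + 2 = 8, A[1][1] + B[1][2] = 6 + 9 = 15, A[1][2] + B[2][2] = 5 + 9 = 14) = 8 (attained at k = 0)
  C[2][0] = min over k of (A[2][0] + B[0][0] = 6 + 6 = 12, A[2][1] + B[1][0] = 6 + 9 = 15, A[2][2] + B[2][0] = 4 + -4 = 0) = 0 (attained at k = 2)
  C[2][1] = min over k of (A[2][0] + B[0][1] = 6 + 0 = 6, A[2][1] + B[1][1] = 6 + 6 = 12, A[2][2] + B[2][1] = 4 + 9 = 13) = 6 (attained at k = 0)
  C[2][2] = min over k of (A[2][0] + B[0][2] = 6 + 2 = 8, A[2][1] + B[1][2] = 6 + 9 = 15, A[2][2] + B[2][2] = 4 + 9 = 13) = 8 (attained at k = 0)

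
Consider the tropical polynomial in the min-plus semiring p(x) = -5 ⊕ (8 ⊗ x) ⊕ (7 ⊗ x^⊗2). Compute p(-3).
p(-3) = -5

A tropical monomial a ⊗ x^⊗i evaluates to a + i · x. Evaluating each term at x = -3:
  Term 0 contributes -5 + 0 · -3 = -5
  Term 1 contributes 8 + 1 · -3 = 5
  Term 2 contributes 7 + 2 · -3 = 1
p(-3) = ⊕ of these = min[-5, 5, 1] = -5.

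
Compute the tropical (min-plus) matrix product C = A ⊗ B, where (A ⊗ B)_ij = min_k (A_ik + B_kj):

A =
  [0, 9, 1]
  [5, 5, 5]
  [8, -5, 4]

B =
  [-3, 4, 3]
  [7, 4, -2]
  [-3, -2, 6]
A ⊗ B =
  [-3, -1, 3]
  [2, 3, 3]
  [1, -1, -7]

Apply the min-plus product entry-by-entry:
  C[0][0] = min over k of (A[0][0] + B[0][0] = 0 + -3 = -3, A[0][1] + B[1][0] = 9 + 7 = 16, A[0][2] + B[2][0] = 1 + -3 = -2) = -3 (attained at k = 0)
  C[0][1] = min over k of (A[0][0] + B[0][1] = 0 + 4 = 4, A[0][1] + B[1][1] = 9 + 4 = 13, A[0][2] + B[2][1] = 1 + -2 = -1) = -1 (attained at k = 2)
  C[0][2] = min over k of (A[0][0] + B[0][2] = 0 + 3 = 3, A[0][1] + B[1][2] = 9 + -2 = 7, A[0][2] + B[2][2] = 1 + 6 = 7) = 3 (attained at k = 0)
  C[1][0] = min over k of (A[1][0] + B[0][0] = 5 + -3 = 2, A[1][1] + B[1][0] = 5 + 7 = 12, A[1][2] + B[2][0] = 5 + -3 = 2) = 2 (attained at k = 0)
  C[1][1] = min over k of (A[1][0] + B[0][1] = 5 + 4 = 9, A[1][1] + B[1][1] = 5 + 4 = 9, A[1][2] + B[2][1] = 5 + -2 = 3) = 3 (attained at k = 2)
  C[1][2] = min over k of (A[1][0] + B[0][2] = 5 + 3 = 8, A[1][1] + B[1][2] = 5 + -2 = 3, A[1][2] + B[2][2] = 5 + 6 = 11) = 3 (attained at k = 1)
  C[2][0] = min over k of (A[2][0] + B[0][0] = 8 + -3 = 5, A[2][1] + B[1][0] = -5 + 7 = 2, A[2][2] + B[2][0] = 4 + -3 = 1) = 1 (attained at k = 2)
  C[2][1] = min over k of (A[2][0] + B[0][1] = 8 + 4 = 12, A[2][1] + B[1][1] = -5 + 4 = -1, A[2][2] + B[2][1] = 4 + -2 = 2) = -1 (attained at k = 1)
  C[2][2] = min over k of (A[2][0] + B[0][2] = 8 + 3 = 11, A[2][1] + B[1][2] = -5 + -2 = -7, A[2][2] + B[2][2] = 4 + 6 = 10) = -7 (attained at k = 1)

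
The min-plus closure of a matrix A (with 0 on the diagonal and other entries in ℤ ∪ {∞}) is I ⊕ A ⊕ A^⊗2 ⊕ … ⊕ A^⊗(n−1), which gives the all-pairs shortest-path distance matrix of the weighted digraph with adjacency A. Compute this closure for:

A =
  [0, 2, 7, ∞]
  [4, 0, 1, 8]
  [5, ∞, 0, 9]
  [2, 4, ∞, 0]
Closure =
  [0, 2, 3, 10]
  [4, 0, 1, 8]
  [5, 7, 0, 9]
  [2, 4, 5, 0]

This is the Floyd-Warshall all-pairs shortest-path computation. For each intermediate vertex k = 0, 1, …, 3, update dist[i][j] ← min(dist[i][j], dist[i][k] + dist[k][j]). The final matrix gives, for each (i, j), the minimum total weight of any directed path from i to j (possibly empty when i = j).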